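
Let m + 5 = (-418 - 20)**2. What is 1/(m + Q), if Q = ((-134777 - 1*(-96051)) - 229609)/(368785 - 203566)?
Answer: 55073/10565059802 ≈ 5.2128e-6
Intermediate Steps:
m = 191839 (m = -5 + (-418 - 20)**2 = -5 + (-438)**2 = -5 + 191844 = 191839)
Q = -89445/55073 (Q = ((-134777 + 96051) - 229609)/165219 = (-38726 - 229609)*(1/165219) = -268335*1/165219 = -89445/55073 ≈ -1.6241)
1/(m + Q) = 1/(191839 - 89445/55073) = 1/(10565059802/55073) = 55073/10565059802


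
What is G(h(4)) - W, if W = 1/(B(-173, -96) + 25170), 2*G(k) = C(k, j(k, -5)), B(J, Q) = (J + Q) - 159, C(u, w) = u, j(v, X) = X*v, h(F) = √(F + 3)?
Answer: -1/24742 + √7/2 ≈ 1.3228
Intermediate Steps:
h(F) = √(3 + F)
B(J, Q) = -159 + J + Q
G(k) = k/2
W = 1/24742 (W = 1/((-159 - 173 - 96) + 25170) = 1/(-428 + 25170) = 1/24742 ≈ 4.0417e-5)
G(h(4)) - W = √(3 + 4)/2 - 1*1/24742 = √7/2 - 1/24742 = -1/24742 + √7/2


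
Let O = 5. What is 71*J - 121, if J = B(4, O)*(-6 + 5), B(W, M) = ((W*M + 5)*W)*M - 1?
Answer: -35550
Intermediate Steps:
B(W, M) = -1 + M*W*(5 + M*W) (B(W, M) = ((M*W + 5)*W)*M - 1 = ((5 + M*W)*W)*M - 1 = (W*(5 + M*W))*M - 1 = M*W*(5 + M*W) - 1 = -1 + M*W*(5 + M*W))
J = -499 (J = (-1 + 5**2*4**2 + 5*5*4)*(-6 + 5) = (-1 + 25*16 + 100)*(-1) = (-1 + 400 + 100)*(-1) = 499*(-1) = -499)
71*J - 121 = 71*(-499) - 121 = -35429 - 121 = -35550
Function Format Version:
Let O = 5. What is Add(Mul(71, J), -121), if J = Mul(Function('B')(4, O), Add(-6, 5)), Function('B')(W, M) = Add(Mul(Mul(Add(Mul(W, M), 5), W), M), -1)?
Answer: -35550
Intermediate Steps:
Function('B')(W, M) = Add(-1, Mul(M, W, Add(5, Mul(M, W)))) (Function('B')(W, M) = Add(Mul(Mul(Add(Mul(M, W), 5), W), M), -1) = Add(Mul(Mul(Add(5, Mul(M, W)), W), M), -1) = Add(Mul(Mul(W, Add(5, Mul(M, W))), M), -1) = Add(Mul(M, W, Add(5, Mul(M, W))), -1) = Add(-1, Mul(M, W, Add(5, Mul(M, W)))))
J = -499 (J = Mul(Add(-1, Mul(Pow(5, 2), Pow(4, 2)), Mul(5, 5, 4)), Add(-6, 5)) = Mul(Add(-1, Mul(25, 16), 100), -1) = Mul(Add(-1, 400, 100), -1) = Mul(499, -1) = -499)
Add(Mul(71, J), -121) = Add(Mul(71, -499), -121) = Add(-35429, -121) = -35550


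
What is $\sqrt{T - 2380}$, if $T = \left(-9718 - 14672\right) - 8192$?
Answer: $i \sqrt{34962} \approx 186.98 i$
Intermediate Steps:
$T = -32582$ ($T = -24390 - 8192 = -32582$)
$\sqrt{T - 2380} = \sqrt{-32582 - 2380} = \sqrt{-34962} = i \sqrt{34962}$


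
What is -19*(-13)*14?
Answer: 3458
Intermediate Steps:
-19*(-13)*14 = 247*14 = 3458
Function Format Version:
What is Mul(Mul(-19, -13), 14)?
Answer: 3458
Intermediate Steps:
Mul(Mul(-19, -13), 14) = Mul(247, 14) = 3458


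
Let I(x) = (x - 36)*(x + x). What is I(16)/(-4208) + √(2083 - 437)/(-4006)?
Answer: 40/263 - √1646/4006 ≈ 0.14196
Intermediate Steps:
I(x) = 2*x*(-36 + x) (I(x) = (-36 + x)*(2*x) = 2*x*(-36 + x))
I(16)/(-4208) + √(2083 - 437)/(-4006) = (2*16*(-36 + 16))/(-4208) + √(2083 - 437)/(-4006) = (2*16*(-20))*(-1/4208) + √1646*(-1/4006) = -640*(-1/4208) - √1646/4006 = 40/263 - √1646/4006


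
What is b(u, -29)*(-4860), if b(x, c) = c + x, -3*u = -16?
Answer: 115020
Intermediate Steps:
u = 16/3 (u = -1/3*(-16) = 16/3 ≈ 5.3333)
b(u, -29)*(-4860) = (-29 + 16/3)*(-4860) = -71/3*(-4860) = 115020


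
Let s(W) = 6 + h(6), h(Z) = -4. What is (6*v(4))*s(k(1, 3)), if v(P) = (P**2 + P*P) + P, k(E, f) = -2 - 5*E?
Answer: 432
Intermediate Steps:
v(P) = P + 2*P**2 (v(P) = (P**2 + P**2) + P = 2*P**2 + P = P + 2*P**2)
s(W) = 2 (s(W) = 6 - 4 = 2)
(6*v(4))*s(k(1, 3)) = (6*(4*(1 + 2*4)))*2 = (6*(4*(1 + 8)))*2 = (6*(4*9))*2 = (6*36)*2 = 216*2 = 432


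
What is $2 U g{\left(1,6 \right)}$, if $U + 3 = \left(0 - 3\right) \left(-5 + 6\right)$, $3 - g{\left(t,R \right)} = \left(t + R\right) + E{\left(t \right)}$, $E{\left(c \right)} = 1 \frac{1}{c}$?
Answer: $60$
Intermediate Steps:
$E{\left(c \right)} = \frac{1}{c}$
$g{\left(t,R \right)} = 3 - R - t - \frac{1}{t}$ ($g{\left(t,R \right)} = 3 - \left(\left(t + R\right) + \frac{1}{t}\right) = 3 - \left(\left(R + t\right) + \frac{1}{t}\right) = 3 - \left(R + t + \frac{1}{t}\right) = 3 - R - t - \frac{1}{t}$)
$U = -6$ ($U = -3 + \left(0 - 3\right) \left(-5 + 6\right) = -3 - 3 = -6$)
$2 U g{\left(1,6 \right)} = 2 \left(-6\right) \left(3 - 6 - 1 - 1^{-1}\right) = - 12 \left(3 - 6 - 1 - 1\right) = \left(-12\right) \left(-5\right) = 60$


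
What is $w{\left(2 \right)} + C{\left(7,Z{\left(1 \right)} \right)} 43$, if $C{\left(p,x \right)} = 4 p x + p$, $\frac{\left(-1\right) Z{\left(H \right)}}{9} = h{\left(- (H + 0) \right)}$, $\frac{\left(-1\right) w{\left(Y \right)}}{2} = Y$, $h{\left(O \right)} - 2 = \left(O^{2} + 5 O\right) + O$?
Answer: $32805$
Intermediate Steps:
$h{\left(O \right)} = 2 + O^{2} + 6 O$ ($h{\left(O \right)} = 2 + \left(\left(O^{2} + 5 O\right) + O\right) = 2 + \left(O^{2} + 6 O\right) = 2 + O^{2} + 6 O$)
$w{\left(Y \right)} = - 2 Y$
$Z{\left(H \right)} = -18 - 9 H^{2} + 54 H$ ($Z{\left(H \right)} = - 9 \left(2 + \left(- (H + 0)\right)^{2} + 6 \left(- (H + 0)\right)\right) = - 9 \left(2 + \left(- H\right)^{2} + 6 \left(- H\right)\right) = - 9 \left(2 + H^{2} - 6 H\right) = -18 - 9 H^{2} + 54 H$)
$C{\left(p,x \right)} = p + 4 p x$ ($C{\left(p,x \right)} = 4 p x + p = p + 4 p x$)
$w{\left(2 \right)} + C{\left(7,Z{\left(1 \right)} \right)} 43 = \left(-2\right) 2 + 7 \left(1 + 4 \left(-18 - 9 \cdot 1^{2} + 54 \cdot 1\right)\right) 43 = -4 + 7 \left(1 + 4 \left(-18 - 9 + 54\right)\right) 43 = -4 + 7 \left(1 + 4 \cdot 27\right) 43 = -4 + 7 \left(1 + 108\right) 43 = -4 + 7 \cdot 109 \cdot 43 = -4 + 763 \cdot 43 = -4 + 32809 = 32805$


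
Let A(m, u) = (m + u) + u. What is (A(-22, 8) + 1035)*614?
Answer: 631806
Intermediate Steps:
A(m, u) = m + 2*u
(A(-22, 8) + 1035)*614 = ((-22 + 2*8) + 1035)*614 = ((-22 + 16) + 1035)*614 = (-6 + 1035)*614 = 1029*614 = 631806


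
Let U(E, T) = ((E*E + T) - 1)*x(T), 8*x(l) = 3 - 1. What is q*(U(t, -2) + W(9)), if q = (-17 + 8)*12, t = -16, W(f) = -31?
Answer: -3483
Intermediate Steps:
x(l) = ¼ (x(l) = (3 - 1)/8 = (⅛)*2 = ¼)
q = -108 (q = -9*12 = -108)
U(E, T) = -¼ + T/4 + E²/4 (U(E, T) = ((E*E + T) - 1)*(¼) = ((E² + T) - 1)*(¼) = ((T + E²) - 1)*(¼) = (-1 + T + E²)*(¼) = -¼ + T/4 + E²/4)
q*(U(t, -2) + W(9)) = -108*((-¼ + (¼)*(-2) + (¼)*(-16)²) - 31) = -108*((-¼ - ½ + (¼)*256) - 31) = -108*((-¼ - ½ + 64) - 31) = -108*(253/4 - 31) = -108*129/4 = -3483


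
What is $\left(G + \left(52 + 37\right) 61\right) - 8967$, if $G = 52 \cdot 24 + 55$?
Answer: $-2235$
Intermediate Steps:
$G = 1303$ ($G = 1248 + 55 = 1303$)
$\left(G + \left(52 + 37\right) 61\right) - 8967 = \left(1303 + \left(52 + 37\right) 61\right) - 8967 = \left(1303 + 89 \cdot 61\right) - 8967 = \left(1303 + 5429\right) - 8967 = 6732 - 8967 = -2235$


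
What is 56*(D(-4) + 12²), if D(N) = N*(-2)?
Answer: 8512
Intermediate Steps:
D(N) = -2*N
56*(D(-4) + 12²) = 56*(-2*(-4) + 12²) = 56*(8 + 144) = 56*152 = 8512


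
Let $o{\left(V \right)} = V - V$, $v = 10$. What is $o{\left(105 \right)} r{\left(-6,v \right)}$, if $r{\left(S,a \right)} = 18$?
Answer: $0$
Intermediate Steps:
$o{\left(V \right)} = 0$
$o{\left(105 \right)} r{\left(-6,v \right)} = 0 \cdot 18 = 0$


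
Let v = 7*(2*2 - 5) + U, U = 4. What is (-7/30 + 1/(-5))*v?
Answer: 13/10 ≈ 1.3000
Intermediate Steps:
v = -3 (v = 7*(2*2 - 5) + 4 = 7*(4 - 5) + 4 = 7*(-1) + 4 = -7 + 4 = -3)
(-7/30 + 1/(-5))*v = (-7/30 + 1/(-5))*(-3) = (-7*1/30 + 1*(-1/5))*(-3) = (-7/30 - 1/5)*(-3) = -13/30*(-3) = 13/10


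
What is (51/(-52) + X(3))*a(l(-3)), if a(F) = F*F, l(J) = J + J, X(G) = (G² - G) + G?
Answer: 3753/13 ≈ 288.69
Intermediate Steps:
X(G) = G²
l(J) = 2*J
a(F) = F²
(51/(-52) + X(3))*a(l(-3)) = (51/(-52) + 3²)*(2*(-3))² = (51*(-1/52) + 9)*(-6)² = (-51/52 + 9)*36 = (417/52)*36 = 3753/13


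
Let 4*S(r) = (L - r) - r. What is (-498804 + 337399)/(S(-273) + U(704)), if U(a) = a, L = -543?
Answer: -645620/2819 ≈ -229.02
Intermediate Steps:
S(r) = -543/4 - r/2 (S(r) = ((-543 - r) - r)/4 = (-543 - 2*r)/4 = -543/4 - r/2)
(-498804 + 337399)/(S(-273) + U(704)) = (-498804 + 337399)/((-543/4 - ½*(-273)) + 704) = -161405/((-543/4 + 273/2) + 704) = -161405/(¾ + 704) = -161405/2819/4 = -161405*4/2819 = -645620/2819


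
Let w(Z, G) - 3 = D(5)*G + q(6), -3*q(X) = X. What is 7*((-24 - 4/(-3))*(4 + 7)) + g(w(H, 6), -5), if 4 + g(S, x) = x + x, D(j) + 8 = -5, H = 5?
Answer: -5278/3 ≈ -1759.3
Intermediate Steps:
D(j) = -13 (D(j) = -8 - 5 = -13)
q(X) = -X/3
w(Z, G) = 1 - 13*G (w(Z, G) = 3 + (-13*G - ⅓*6) = 3 + (-13*G - 2) = 3 + (-2 - 13*G) = 1 - 13*G)
g(S, x) = -4 + 2*x (g(S, x) = -4 + (x + x) = -4 + 2*x)
7*((-24 - 4/(-3))*(4 + 7)) + g(w(H, 6), -5) = 7*((-24 - 4/(-3))*(4 + 7)) + (-4 + 2*(-5)) = 7*((-24 - 4*(-⅓))*11) + (-4 - 10) = 7*((-24 + 4/3)*11) - 14 = 7*(-68/3*11) - 14 = 7*(-748/3) - 14 = -5236/3 - 14 = -5278/3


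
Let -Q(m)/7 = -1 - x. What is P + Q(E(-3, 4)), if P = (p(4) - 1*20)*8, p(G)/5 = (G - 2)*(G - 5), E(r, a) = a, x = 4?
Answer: -205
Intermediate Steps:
p(G) = 5*(-5 + G)*(-2 + G) (p(G) = 5*((G - 2)*(G - 5)) = 5*((-2 + G)*(-5 + G)) = 5*((-5 + G)*(-2 + G)) = 5*(-5 + G)*(-2 + G))
Q(m) = 35 (Q(m) = -7*(-1 - 1*4) = -7*(-1 - 4) = -7*(-5) = 35)
P = -240 (P = ((50 - 35*4 + 5*4²) - 1*20)*8 = ((50 - 140 + 5*16) - 20)*8 = ((50 - 140 + 80) - 20)*8 = (-10 - 20)*8 = -30*8 = -240)
P + Q(E(-3, 4)) = -240 + 35 = -205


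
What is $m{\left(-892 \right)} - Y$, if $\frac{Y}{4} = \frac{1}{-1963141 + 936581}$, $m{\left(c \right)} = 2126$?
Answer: $\frac{545616641}{256640} \approx 2126.0$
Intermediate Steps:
$Y = - \frac{1}{256640}$ ($Y = \frac{4}{-1963141 + 936581} = \frac{4}{-1026560} = 4 \left(- \frac{1}{1026560}\right) = - \frac{1}{256640} \approx -3.8965 \cdot 10^{-6}$)
$m{\left(-892 \right)} - Y = 2126 - - \frac{1}{256640} = 2126 + \frac{1}{256640} = \frac{545616641}{256640}$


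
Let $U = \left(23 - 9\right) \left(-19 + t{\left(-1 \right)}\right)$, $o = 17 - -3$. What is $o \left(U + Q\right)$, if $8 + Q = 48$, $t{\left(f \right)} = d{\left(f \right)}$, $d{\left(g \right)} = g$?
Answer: $-4800$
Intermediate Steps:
$t{\left(f \right)} = f$
$Q = 40$ ($Q = -8 + 48 = 40$)
$o = 20$ ($o = 17 + 3 = 20$)
$U = -280$ ($U = \left(23 - 9\right) \left(-19 - 1\right) = 14 \left(-20\right) = -280$)
$o \left(U + Q\right) = 20 \left(-280 + 40\right) = 20 \left(-240\right) = -4800$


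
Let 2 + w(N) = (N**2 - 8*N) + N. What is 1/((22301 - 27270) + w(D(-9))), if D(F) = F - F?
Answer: -1/4971 ≈ -0.00020117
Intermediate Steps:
D(F) = 0
w(N) = -2 + N**2 - 7*N (w(N) = -2 + ((N**2 - 8*N) + N) = -2 + (N**2 - 7*N) = -2 + N**2 - 7*N)
1/((22301 - 27270) + w(D(-9))) = 1/((22301 - 27270) + (-2 + 0**2 - 7*0)) = 1/(-4969 + (-2 + 0 + 0)) = 1/(-4969 - 2) = 1/(-4971) = -1/4971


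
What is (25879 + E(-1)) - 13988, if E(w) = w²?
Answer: 11892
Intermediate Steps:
(25879 + E(-1)) - 13988 = (25879 + (-1)²) - 13988 = (25879 + 1) - 13988 = 25880 - 13988 = 11892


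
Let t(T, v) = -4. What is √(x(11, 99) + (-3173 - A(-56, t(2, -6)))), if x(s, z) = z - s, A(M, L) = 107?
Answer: 2*I*√798 ≈ 56.498*I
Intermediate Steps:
√(x(11, 99) + (-3173 - A(-56, t(2, -6)))) = √((99 - 1*11) + (-3173 - 1*107)) = √((99 - 11) + (-3173 - 107)) = √(88 - 3280) = √(-3192) = 2*I*√798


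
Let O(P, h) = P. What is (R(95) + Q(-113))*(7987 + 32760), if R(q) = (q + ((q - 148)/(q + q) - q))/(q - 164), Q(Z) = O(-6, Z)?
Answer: -3202999429/13110 ≈ -2.4432e+5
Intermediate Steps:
Q(Z) = -6
R(q) = (-148 + q)/(2*q*(-164 + q)) (R(q) = (q + ((-148 + q)/((2*q)) - q))/(-164 + q) = (q + ((-148 + q)*(1/(2*q)) - q))/(-164 + q) = (q + ((-148 + q)/(2*q) - q))/(-164 + q) = (q + (-q + (-148 + q)/(2*q)))/(-164 + q) = ((-148 + q)/(2*q))/(-164 + q) = (-148 + q)/(2*q*(-164 + q)))
(R(95) + Q(-113))*(7987 + 32760) = ((½)*(-148 + 95)/(95*(-164 + 95)) - 6)*(7987 + 32760) = ((½)*(1/95)*(-53)/(-69) - 6)*40747 = ((½)*(1/95)*(-1/69)*(-53) - 6)*40747 = (53/13110 - 6)*40747 = -78607/13110*40747 = -3202999429/13110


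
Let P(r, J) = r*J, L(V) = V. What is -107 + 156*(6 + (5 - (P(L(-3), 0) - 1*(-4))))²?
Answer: 7537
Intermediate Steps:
P(r, J) = J*r
-107 + 156*(6 + (5 - (P(L(-3), 0) - 1*(-4))))² = -107 + 156*(6 + (5 - (0*(-3) - 1*(-4))))² = -107 + 156*(6 + (5 - (0 + 4)))² = -107 + 156*(6 + (5 - 1*4))² = -107 + 156*(6 + (5 - 4))² = -107 + 156*(6 + 1)² = -107 + 156*7² = -107 + 156*49 = -107 + 7644 = 7537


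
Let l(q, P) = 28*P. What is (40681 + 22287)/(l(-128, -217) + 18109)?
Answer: 62968/12033 ≈ 5.2329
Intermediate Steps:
(40681 + 22287)/(l(-128, -217) + 18109) = (40681 + 22287)/(28*(-217) + 18109) = 62968/(-6076 + 18109) = 62968/12033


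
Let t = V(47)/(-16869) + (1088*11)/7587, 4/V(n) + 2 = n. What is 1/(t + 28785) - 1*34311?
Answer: -70228004005414542/2046807265207 ≈ -34311.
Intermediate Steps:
V(n) = 4/(-2 + n)
t = 112159732/71102835 (t = (4/(-2 + 47))/(-16869) + (1088*11)/7587 = (4/45)*(-1/16869) + 11968*(1/7587) = (4*(1/45))*(-1/16869) + 11968/7587 = (4/45)*(-1/16869) + 11968/7587 = -4/759105 + 11968/7587 = 112159732/71102835 ≈ 1.5774)
1/(t + 28785) - 1*34311 = 1/(112159732/71102835 + 28785) - 1*34311 = 1/(2046807265207/71102835) - 34311 = 71102835/2046807265207 - 34311 = -70228004005414542/2046807265207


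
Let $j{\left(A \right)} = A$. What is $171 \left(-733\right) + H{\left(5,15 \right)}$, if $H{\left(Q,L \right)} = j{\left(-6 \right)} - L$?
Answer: $-125364$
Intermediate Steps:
$H{\left(Q,L \right)} = -6 - L$
$171 \left(-733\right) + H{\left(5,15 \right)} = 171 \left(-733\right) - 21 = -125343 - 21 = -125364$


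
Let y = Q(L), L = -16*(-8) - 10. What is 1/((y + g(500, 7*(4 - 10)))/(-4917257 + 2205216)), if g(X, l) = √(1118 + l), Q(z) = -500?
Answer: 339005125/62231 + 2712041*√269/124462 ≈ 5804.9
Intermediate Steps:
L = 118 (L = 128 - 10 = 118)
y = -500
1/((y + g(500, 7*(4 - 10)))/(-4917257 + 2205216)) = 1/((-500 + √(1118 + 7*(4 - 10)))/(-4917257 + 2205216)) = 1/((-500 + √(1118 + 7*(-6)))/(-2712041)) = 1/((-500 + √(1118 - 42))*(-1/2712041)) = 1/((-500 + √1076)*(-1/2712041)) = 1/((-500 + 2*√269)*(-1/2712041)) = 1/(500/2712041 - 2*√269/2712041)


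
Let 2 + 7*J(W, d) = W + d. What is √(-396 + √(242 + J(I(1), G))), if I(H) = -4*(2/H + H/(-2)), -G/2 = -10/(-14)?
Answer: 2*√(-4851 + 7*√737)/7 ≈ 19.506*I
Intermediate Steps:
G = -10/7 (G = -(-20)/(-14) = -(-20)*(-1)/14 = -2*5/7 = -10/7 ≈ -1.4286)
I(H) = -8/H + 2*H (I(H) = -4*(2/H + H*(-½)) = -4*(2/H - H/2) = -8/H + 2*H)
J(W, d) = -2/7 + W/7 + d/7 (J(W, d) = -2/7 + (W + d)/7 = -2/7 + (W/7 + d/7) = -2/7 + W/7 + d/7)
√(-396 + √(242 + J(I(1), G))) = √(-396 + √(242 + (-2/7 + (-8/1 + 2*1)/7 + (⅐)*(-10/7)))) = √(-396 + √(242 + (-2/7 + (-8*1 + 2)/7 - 10/49))) = √(-396 + √(242 + (-2/7 + (-8 + 2)/7 - 10/49))) = √(-396 + √(242 + (-2/7 + (⅐)*(-6) - 10/49))) = √(-396 + √(242 + (-2/7 - 6/7 - 10/49))) = √(-396 + √(242 - 66/49)) = √(-396 + √(11792/49)) = √(-396 + 4*√737/7)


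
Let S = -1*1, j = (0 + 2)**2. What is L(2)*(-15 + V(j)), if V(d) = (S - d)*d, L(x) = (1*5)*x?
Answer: -350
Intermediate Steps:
L(x) = 5*x
j = 4 (j = 2**2 = 4)
S = -1
V(d) = d*(-1 - d) (V(d) = (-1 - d)*d = d*(-1 - d))
L(2)*(-15 + V(j)) = (5*2)*(-15 - 1*4*(1 + 4)) = 10*(-15 - 1*4*5) = 10*(-15 - 20) = 10*(-35) = -350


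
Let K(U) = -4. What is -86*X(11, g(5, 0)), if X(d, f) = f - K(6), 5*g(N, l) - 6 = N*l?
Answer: -2236/5 ≈ -447.20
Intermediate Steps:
g(N, l) = 6/5 + N*l/5 (g(N, l) = 6/5 + (N*l)/5 = 6/5 + N*l/5)
X(d, f) = 4 + f (X(d, f) = f - 1*(-4) = f + 4 = 4 + f)
-86*X(11, g(5, 0)) = -86*(4 + (6/5 + (1/5)*5*0)) = -86*(4 + (6/5 + 0)) = -86*(4 + 6/5) = -86*26/5 = -2236/5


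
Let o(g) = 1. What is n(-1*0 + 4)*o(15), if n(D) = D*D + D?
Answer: 20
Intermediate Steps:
n(D) = D + D² (n(D) = D² + D = D + D²)
n(-1*0 + 4)*o(15) = ((-1*0 + 4)*(1 + (-1*0 + 4)))*1 = ((0 + 4)*(1 + (0 + 4)))*1 = (4*(1 + 4))*1 = (4*5)*1 = 20*1 = 20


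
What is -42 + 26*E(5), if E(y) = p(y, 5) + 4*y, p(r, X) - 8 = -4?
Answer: 582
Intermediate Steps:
p(r, X) = 4 (p(r, X) = 8 - 4 = 4)
E(y) = 4 + 4*y
-42 + 26*E(5) = -42 + 26*(4 + 4*5) = -42 + 26*(4 + 20) = -42 + 26*24 = -42 + 624 = 582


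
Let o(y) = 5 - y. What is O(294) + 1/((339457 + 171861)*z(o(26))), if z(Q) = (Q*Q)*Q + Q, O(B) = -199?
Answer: -944464681525/4746053676 ≈ -199.00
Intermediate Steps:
z(Q) = Q + Q³ (z(Q) = Q²*Q + Q = Q³ + Q = Q + Q³)
O(294) + 1/((339457 + 171861)*z(o(26))) = -199 + 1/((339457 + 171861)*((5 - 1*26) + (5 - 1*26)³)) = -199 + 1/(511318*((5 - 26) + (5 - 26)³)) = -199 + 1/(511318*(-21 + (-21)³)) = -199 + 1/(511318*(-21 - 9261)) = -199 + (1/511318)/(-9282) = -199 + (1/511318)*(-1/9282) = -199 - 1/4746053676 = -944464681525/4746053676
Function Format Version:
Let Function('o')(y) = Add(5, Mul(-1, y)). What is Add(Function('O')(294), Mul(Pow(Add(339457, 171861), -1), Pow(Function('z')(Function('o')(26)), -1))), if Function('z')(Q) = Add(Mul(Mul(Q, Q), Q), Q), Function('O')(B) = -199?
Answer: Rational(-944464681525, 4746053676) ≈ -199.00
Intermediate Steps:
Function('z')(Q) = Add(Q, Pow(Q, 3)) (Function('z')(Q) = Add(Mul(Pow(Q, 2), Q), Q) = Add(Pow(Q, 3), Q) = Add(Q, Pow(Q, 3)))
Add(Function('O')(294), Mul(Pow(Add(339457, 171861), -1), Pow(Function('z')(Function('o')(26)), -1))) = Add(-199, Mul(Pow(Add(339457, 171861), -1), Pow(Add(Add(5, Mul(-1, 26)), Pow(Add(5, Mul(-1, 26)), 3)), -1))) = Add(-199, Mul(Pow(511318, -1), Pow(Add(Add(5, -26), Pow(Add(5, -26), 3)), -1))) = Add(-199, Mul(Rational(1, 511318), Pow(Add(-21, Pow(-21, 3)), -1))) = Add(-199, Mul(Rational(1, 511318), Pow(Add(-21, -9261), -1))) = Add(-199, Mul(Rational(1, 511318), Pow(-9282, -1))) = Add(-199, Mul(Rational(1, 511318), Rational(-1, 9282))) = Add(-199, Rational(-1, 4746053676)) = Rational(-944464681525, 4746053676)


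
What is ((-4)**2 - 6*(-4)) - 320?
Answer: -280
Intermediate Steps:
((-4)**2 - 6*(-4)) - 320 = (16 + 24) - 320 = 40 - 320 = -280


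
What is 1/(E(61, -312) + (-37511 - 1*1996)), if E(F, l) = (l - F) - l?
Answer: -1/39568 ≈ -2.5273e-5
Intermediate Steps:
E(F, l) = -F
1/(E(61, -312) + (-37511 - 1*1996)) = 1/(-1*61 + (-37511 - 1*1996)) = 1/(-61 + (-37511 - 1996)) = 1/(-61 - 39507) = 1/(-39568) = -1/39568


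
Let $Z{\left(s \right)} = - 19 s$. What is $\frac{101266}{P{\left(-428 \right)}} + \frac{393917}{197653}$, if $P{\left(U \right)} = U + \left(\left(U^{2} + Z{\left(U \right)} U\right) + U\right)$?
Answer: $\frac{639594457679}{325946399852} \approx 1.9623$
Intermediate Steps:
$P{\left(U \right)} = - 18 U^{2} + 2 U$ ($P{\left(U \right)} = U + \left(\left(U^{2} + - 19 U U\right) + U\right) = U + \left(\left(U^{2} - 19 U^{2}\right) + U\right) = U - \left(- U + 18 U^{2}\right) = - 18 U^{2} + 2 U$)
$\frac{101266}{P{\left(-428 \right)}} + \frac{393917}{197653} = \frac{101266}{2 \left(-428\right) \left(1 - -3852\right)} + \frac{393917}{197653} = \frac{101266}{2 \left(-428\right) \left(1 + 3852\right)} + 393917 \cdot \frac{1}{197653} = \frac{101266}{2 \left(-428\right) 3853} + \frac{393917}{197653} = \frac{101266}{-3298168} + \frac{393917}{197653} = 101266 \left(- \frac{1}{3298168}\right) + \frac{393917}{197653} = - \frac{50633}{1649084} + \frac{393917}{197653} = \frac{639594457679}{325946399852}$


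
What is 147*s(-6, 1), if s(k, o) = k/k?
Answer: 147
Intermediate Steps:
s(k, o) = 1
147*s(-6, 1) = 147*1 = 147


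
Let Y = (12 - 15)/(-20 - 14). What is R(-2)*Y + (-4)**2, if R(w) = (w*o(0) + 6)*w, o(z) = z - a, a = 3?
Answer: 236/17 ≈ 13.882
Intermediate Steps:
o(z) = -3 + z (o(z) = z - 1*3 = z - 3 = -3 + z)
R(w) = w*(6 - 3*w) (R(w) = (w*(-3 + 0) + 6)*w = (w*(-3) + 6)*w = (-3*w + 6)*w = (6 - 3*w)*w = w*(6 - 3*w))
Y = 3/34 (Y = -3/(-34) = -3*(-1/34) = 3/34 ≈ 0.088235)
R(-2)*Y + (-4)**2 = (3*(-2)*(2 - 1*(-2)))*(3/34) + (-4)**2 = (3*(-2)*(2 + 2))*(3/34) + 16 = (3*(-2)*4)*(3/34) + 16 = -24*3/34 + 16 = -36/17 + 16 = 236/17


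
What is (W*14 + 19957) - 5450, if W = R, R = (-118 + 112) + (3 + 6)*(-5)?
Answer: 13793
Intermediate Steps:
R = -51 (R = -6 + 9*(-5) = -6 - 45 = -51)
W = -51
(W*14 + 19957) - 5450 = (-51*14 + 19957) - 5450 = (-714 + 19957) - 5450 = 19243 - 5450 = 13793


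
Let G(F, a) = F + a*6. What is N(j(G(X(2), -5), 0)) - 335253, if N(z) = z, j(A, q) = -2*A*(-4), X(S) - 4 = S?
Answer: -335445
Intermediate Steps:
X(S) = 4 + S
G(F, a) = F + 6*a
j(A, q) = 8*A
N(j(G(X(2), -5), 0)) - 335253 = 8*((4 + 2) + 6*(-5)) - 335253 = 8*(6 - 30) - 335253 = 8*(-24) - 335253 = -192 - 335253 = -335445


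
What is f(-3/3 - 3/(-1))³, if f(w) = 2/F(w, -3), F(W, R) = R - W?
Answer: -8/125 ≈ -0.064000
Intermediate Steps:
f(w) = 2/(-3 - w)
f(-3/3 - 3/(-1))³ = (-2/(3 + (-3/3 - 3/(-1))))³ = (-2/(3 + (-3*⅓ - 3*(-1))))³ = (-2/(3 + (-1 + 3)))³ = (-2/(3 + 2))³ = (-2/5)³ = (-2*⅕)³ = (-⅖)³ = -8/125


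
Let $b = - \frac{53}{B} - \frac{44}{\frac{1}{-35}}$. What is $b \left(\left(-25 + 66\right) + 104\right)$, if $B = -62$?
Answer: $\frac{13852285}{62} \approx 2.2342 \cdot 10^{5}$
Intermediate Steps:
$b = \frac{95533}{62}$ ($b = - \frac{53}{-62} - \frac{44}{\frac{1}{-35}} = \left(-53\right) \left(- \frac{1}{62}\right) - \frac{44}{- \frac{1}{35}} = \frac{53}{62} - -1540 = \frac{53}{62} + 1540 = \frac{95533}{62} \approx 1540.9$)
$b \left(\left(-25 + 66\right) + 104\right) = \frac{95533 \left(\left(-25 + 66\right) + 104\right)}{62} = \frac{95533 \left(41 + 104\right)}{62} = \frac{95533}{62} \cdot 145 = \frac{13852285}{62}$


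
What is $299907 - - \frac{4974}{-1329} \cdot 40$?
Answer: $\frac{132792481}{443} \approx 2.9976 \cdot 10^{5}$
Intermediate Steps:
$299907 - - \frac{4974}{-1329} \cdot 40 = 299907 - \left(-4974\right) \left(- \frac{1}{1329}\right) 40 = 299907 - \frac{1658}{443} \cdot 40 = 299907 - \frac{66320}{443} = \frac{132792481}{443}$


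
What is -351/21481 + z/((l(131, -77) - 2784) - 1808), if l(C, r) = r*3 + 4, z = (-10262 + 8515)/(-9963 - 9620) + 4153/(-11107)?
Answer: -366578488457819/22515801807965759 ≈ -0.016281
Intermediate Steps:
z = -61924270/217508381 (z = -1747/(-19583) + 4153*(-1/11107) = -1747*(-1/19583) - 4153/11107 = 1747/19583 - 4153/11107 = -61924270/217508381 ≈ -0.28470)
l(C, r) = 4 + 3*r (l(C, r) = 3*r + 4 = 4 + 3*r)
-351/21481 + z/((l(131, -77) - 2784) - 1808) = -351/21481 - 61924270/(217508381*(((4 + 3*(-77)) - 2784) - 1808)) = -351*1/21481 - 61924270/(217508381*(((4 - 231) - 2784) - 1808)) = -351/21481 - 61924270/(217508381*((-227 - 2784) - 1808)) = -351/21481 - 61924270/(217508381*(-3011 - 1808)) = -351/21481 - 61924270/217508381/(-4819) = -351/21481 - 61924270/217508381*(-1/4819) = -351/21481 + 61924270/1048172888039 = -366578488457819/22515801807965759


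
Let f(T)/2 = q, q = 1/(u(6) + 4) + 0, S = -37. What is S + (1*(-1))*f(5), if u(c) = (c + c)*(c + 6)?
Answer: -2739/74 ≈ -37.013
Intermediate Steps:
u(c) = 2*c*(6 + c) (u(c) = (2*c)*(6 + c) = 2*c*(6 + c))
q = 1/148 (q = 1/(2*6*(6 + 6) + 4) + 0 = 1/(2*6*12 + 4) + 0 = 1/(144 + 4) + 0 = 1/148 + 0 = 1/148 ≈ 0.0067568)
f(T) = 1/74 (f(T) = 2*(1/148) = 1/74)
S + (1*(-1))*f(5) = -37 + (1*(-1))*(1/74) = -37 - 1*1/74 = -37 - 1/74 = -2739/74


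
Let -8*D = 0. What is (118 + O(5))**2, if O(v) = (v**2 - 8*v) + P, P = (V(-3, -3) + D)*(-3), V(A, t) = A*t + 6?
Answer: 3364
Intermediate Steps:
D = 0 (D = -1/8*0 = 0)
V(A, t) = 6 + A*t
P = -45 (P = ((6 - 3*(-3)) + 0)*(-3) = ((6 + 9) + 0)*(-3) = (15 + 0)*(-3) = 15*(-3) = -45)
O(v) = -45 + v**2 - 8*v (O(v) = (v**2 - 8*v) - 45 = -45 + v**2 - 8*v)
(118 + O(5))**2 = (118 + (-45 + 5**2 - 8*5))**2 = (118 + (-45 + 25 - 40))**2 = (118 - 60)**2 = 58**2 = 3364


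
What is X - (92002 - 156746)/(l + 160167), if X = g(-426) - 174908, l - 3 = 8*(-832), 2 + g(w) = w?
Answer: -13458232980/76757 ≈ -1.7534e+5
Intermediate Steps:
g(w) = -2 + w
l = -6653 (l = 3 + 8*(-832) = 3 - 6656 = -6653)
X = -175336 (X = (-2 - 426) - 174908 = -428 - 174908 = -175336)
X - (92002 - 156746)/(l + 160167) = -175336 - (92002 - 156746)/(-6653 + 160167) = -175336 - (-64744)/153514 = -175336 - 1*(-32372/76757) = -175336 + 32372/76757 = -13458232980/76757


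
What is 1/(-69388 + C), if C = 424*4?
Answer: -1/67692 ≈ -1.4773e-5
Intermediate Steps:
C = 1696
1/(-69388 + C) = 1/(-69388 + 1696) = 1/(-67692) = -1/67692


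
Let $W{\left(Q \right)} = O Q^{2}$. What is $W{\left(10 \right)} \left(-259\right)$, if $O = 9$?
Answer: $-233100$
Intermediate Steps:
$W{\left(Q \right)} = 9 Q^{2}$
$W{\left(10 \right)} \left(-259\right) = 9 \cdot 10^{2} \left(-259\right) = 9 \cdot 100 \left(-259\right) = 900 \left(-259\right) = -233100$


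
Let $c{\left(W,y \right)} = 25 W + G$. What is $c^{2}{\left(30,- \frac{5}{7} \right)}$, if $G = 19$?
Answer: $591361$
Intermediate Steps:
$c{\left(W,y \right)} = 19 + 25 W$ ($c{\left(W,y \right)} = 25 W + 19 = 19 + 25 W$)
$c^{2}{\left(30,- \frac{5}{7} \right)} = \left(19 + 25 \cdot 30\right)^{2} = \left(19 + 750\right)^{2} = 769^{2} = 591361$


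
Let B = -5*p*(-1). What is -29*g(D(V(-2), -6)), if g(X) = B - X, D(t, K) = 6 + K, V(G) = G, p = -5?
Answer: 725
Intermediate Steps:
B = -25 (B = -5*(-5)*(-1) = 25*(-1) = -25)
g(X) = -25 - X
-29*g(D(V(-2), -6)) = -29*(-25 - (6 - 6)) = -29*(-25 - 1*0) = -29*(-25 + 0) = -29*(-25) = 725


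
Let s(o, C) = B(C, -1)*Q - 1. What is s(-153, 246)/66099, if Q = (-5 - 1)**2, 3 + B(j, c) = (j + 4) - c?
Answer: 8927/66099 ≈ 0.13506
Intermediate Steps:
B(j, c) = 1 + j - c (B(j, c) = -3 + ((j + 4) - c) = -3 + ((4 + j) - c) = -3 + (4 + j - c) = 1 + j - c)
Q = 36 (Q = (-6)**2 = 36)
s(o, C) = 71 + 36*C (s(o, C) = (1 + C - 1*(-1))*36 - 1 = (1 + C + 1)*36 - 1 = (2 + C)*36 - 1 = (72 + 36*C) - 1 = 71 + 36*C)
s(-153, 246)/66099 = (71 + 36*246)/66099 = (71 + 8856)*(1/66099) = 8927*(1/66099) = 8927/66099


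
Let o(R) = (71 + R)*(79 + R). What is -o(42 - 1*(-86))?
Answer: -41193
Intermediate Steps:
-o(42 - 1*(-86)) = -(5609 + (42 - 1*(-86))² + 150*(42 - 1*(-86))) = -(5609 + (42 + 86)² + 150*(42 + 86)) = -(5609 + 128² + 150*128) = -(5609 + 16384 + 19200) = -1*41193 = -41193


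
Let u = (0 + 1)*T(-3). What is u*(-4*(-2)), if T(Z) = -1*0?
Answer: 0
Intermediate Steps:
T(Z) = 0
u = 0 (u = (0 + 1)*0 = 1*0 = 0)
u*(-4*(-2)) = 0*(-4*(-2)) = 0*8 = 0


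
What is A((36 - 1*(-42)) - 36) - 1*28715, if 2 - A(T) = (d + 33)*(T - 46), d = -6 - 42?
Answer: -28773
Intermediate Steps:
d = -48
A(T) = -688 + 15*T (A(T) = 2 - (-48 + 33)*(T - 46) = 2 - (-15)*(-46 + T) = 2 - (690 - 15*T) = 2 + (-690 + 15*T) = -688 + 15*T)
A((36 - 1*(-42)) - 36) - 1*28715 = (-688 + 15*((36 - 1*(-42)) - 36)) - 1*28715 = (-688 + 15*((36 + 42) - 36)) - 28715 = (-688 + 15*(78 - 36)) - 28715 = (-688 + 15*42) - 28715 = (-688 + 630) - 28715 = -58 - 28715 = -28773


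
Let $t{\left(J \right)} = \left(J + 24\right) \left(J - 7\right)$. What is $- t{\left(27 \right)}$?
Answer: $-1020$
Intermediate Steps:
$t{\left(J \right)} = \left(-7 + J\right) \left(24 + J\right)$ ($t{\left(J \right)} = \left(24 + J\right) \left(-7 + J\right) = \left(-7 + J\right) \left(24 + J\right)$)
$- t{\left(27 \right)} = - (-168 + 27^{2} + 17 \cdot 27) = - (-168 + 729 + 459) = \left(-1\right) 1020 = -1020$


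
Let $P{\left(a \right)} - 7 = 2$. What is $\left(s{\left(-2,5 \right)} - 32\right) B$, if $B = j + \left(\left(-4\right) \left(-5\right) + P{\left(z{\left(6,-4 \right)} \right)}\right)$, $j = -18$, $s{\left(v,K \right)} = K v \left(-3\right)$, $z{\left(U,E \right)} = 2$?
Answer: $-22$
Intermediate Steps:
$P{\left(a \right)} = 9$ ($P{\left(a \right)} = 7 + 2 = 9$)
$s{\left(v,K \right)} = - 3 K v$
$B = 11$ ($B = -18 + \left(\left(-4\right) \left(-5\right) + 9\right) = -18 + \left(20 + 9\right) = -18 + 29 = 11$)
$\left(s{\left(-2,5 \right)} - 32\right) B = \left(\left(-3\right) 5 \left(-2\right) - 32\right) 11 = \left(30 - 32\right) 11 = \left(-2\right) 11 = -22$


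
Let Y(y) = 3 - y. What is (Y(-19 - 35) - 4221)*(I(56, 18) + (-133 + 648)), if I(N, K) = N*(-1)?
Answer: -1911276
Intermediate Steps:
I(N, K) = -N
(Y(-19 - 35) - 4221)*(I(56, 18) + (-133 + 648)) = ((3 - (-19 - 35)) - 4221)*(-1*56 + (-133 + 648)) = ((3 - 1*(-54)) - 4221)*(-56 + 515) = ((3 + 54) - 4221)*459 = (57 - 4221)*459 = -4164*459 = -1911276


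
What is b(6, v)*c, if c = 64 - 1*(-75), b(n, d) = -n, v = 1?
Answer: -834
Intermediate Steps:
c = 139 (c = 64 + 75 = 139)
b(6, v)*c = -1*6*139 = -6*139 = -834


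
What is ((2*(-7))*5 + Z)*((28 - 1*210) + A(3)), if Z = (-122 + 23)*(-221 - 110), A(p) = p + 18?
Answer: -5264539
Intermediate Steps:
A(p) = 18 + p
Z = 32769 (Z = -99*(-331) = 32769)
((2*(-7))*5 + Z)*((28 - 1*210) + A(3)) = ((2*(-7))*5 + 32769)*((28 - 1*210) + (18 + 3)) = (-14*5 + 32769)*((28 - 210) + 21) = (-70 + 32769)*(-182 + 21) = 32699*(-161) = -5264539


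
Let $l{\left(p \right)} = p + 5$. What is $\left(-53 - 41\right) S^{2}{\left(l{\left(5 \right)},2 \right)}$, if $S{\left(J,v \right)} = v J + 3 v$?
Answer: $-63544$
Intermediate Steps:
$l{\left(p \right)} = 5 + p$
$S{\left(J,v \right)} = 3 v + J v$ ($S{\left(J,v \right)} = J v + 3 v = 3 v + J v$)
$\left(-53 - 41\right) S^{2}{\left(l{\left(5 \right)},2 \right)} = \left(-53 - 41\right) \left(2 \left(3 + \left(5 + 5\right)\right)\right)^{2} = - 94 \left(2 \left(3 + 10\right)\right)^{2} = - 94 \left(2 \cdot 13\right)^{2} = - 94 \cdot 26^{2} = \left(-94\right) 676 = -63544$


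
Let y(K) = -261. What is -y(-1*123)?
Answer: 261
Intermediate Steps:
-y(-1*123) = -1*(-261) = 261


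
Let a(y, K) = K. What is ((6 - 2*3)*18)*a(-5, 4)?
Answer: 0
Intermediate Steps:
((6 - 2*3)*18)*a(-5, 4) = ((6 - 2*3)*18)*4 = ((6 - 6)*18)*4 = (0*18)*4 = 0*4 = 0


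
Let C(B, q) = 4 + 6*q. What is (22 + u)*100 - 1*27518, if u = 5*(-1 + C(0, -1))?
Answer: -26818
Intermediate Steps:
u = -15 (u = 5*(-1 + (4 + 6*(-1))) = 5*(-1 + (4 - 6)) = 5*(-1 - 2) = 5*(-3) = -15)
(22 + u)*100 - 1*27518 = (22 - 15)*100 - 1*27518 = 7*100 - 27518 = 700 - 27518 = -26818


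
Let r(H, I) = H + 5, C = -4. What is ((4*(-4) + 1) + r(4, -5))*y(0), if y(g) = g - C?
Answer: -24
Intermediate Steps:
r(H, I) = 5 + H
y(g) = 4 + g (y(g) = g - 1*(-4) = g + 4 = 4 + g)
((4*(-4) + 1) + r(4, -5))*y(0) = ((4*(-4) + 1) + (5 + 4))*(4 + 0) = ((-16 + 1) + 9)*4 = (-15 + 9)*4 = -6*4 = -24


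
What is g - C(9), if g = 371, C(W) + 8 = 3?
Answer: 376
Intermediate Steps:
C(W) = -5 (C(W) = -8 + 3 = -5)
g - C(9) = 371 - 1*(-5) = 371 + 5 = 376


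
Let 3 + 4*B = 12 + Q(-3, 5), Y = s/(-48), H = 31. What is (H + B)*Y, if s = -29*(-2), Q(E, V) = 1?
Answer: -1943/48 ≈ -40.479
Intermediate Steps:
s = 58
Y = -29/24 (Y = 58/(-48) = 58*(-1/48) = -29/24 ≈ -1.2083)
B = 5/2 (B = -3/4 + (12 + 1)/4 = -3/4 + (1/4)*13 = -3/4 + 13/4 = 5/2 ≈ 2.5000)
(H + B)*Y = (31 + 5/2)*(-29/24) = (67/2)*(-29/24) = -1943/48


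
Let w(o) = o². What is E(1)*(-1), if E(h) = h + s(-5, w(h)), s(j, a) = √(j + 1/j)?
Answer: -1 - I*√130/5 ≈ -1.0 - 2.2803*I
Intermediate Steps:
E(h) = h + I*√130/5 (E(h) = h + √(-5 + 1/(-5)) = h + √(-5 - ⅕) = h + √(-26/5) = h + I*√130/5)
E(1)*(-1) = (1 + I*√130/5)*(-1) = -1 - I*√130/5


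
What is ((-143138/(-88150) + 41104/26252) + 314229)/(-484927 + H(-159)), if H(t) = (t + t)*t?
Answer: -90896130779572/125646255092125 ≈ -0.72343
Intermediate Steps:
H(t) = 2*t² (H(t) = (2*t)*t = 2*t²)
((-143138/(-88150) + 41104/26252) + 314229)/(-484927 + H(-159)) = ((-143138/(-88150) + 41104/26252) + 314229)/(-484927 + 2*(-159)²) = ((-143138*(-1/88150) + 41104*(1/26252)) + 314229)/(-484927 + 2*25281) = ((71569/44075 + 10276/6563) + 314229)/(-484927 + 50562) = (922622047/289264225 + 314229)/(-434365) = (90896130779572/289264225)*(-1/434365) = -90896130779572/125646255092125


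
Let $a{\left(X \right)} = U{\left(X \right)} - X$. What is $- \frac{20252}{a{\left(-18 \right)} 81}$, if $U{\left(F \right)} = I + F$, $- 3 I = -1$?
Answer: $- \frac{20252}{27} \approx -750.07$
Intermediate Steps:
$I = \frac{1}{3}$ ($I = \left(- \frac{1}{3}\right) \left(-1\right) = \frac{1}{3} \approx 0.33333$)
$U{\left(F \right)} = \frac{1}{3} + F$
$a{\left(X \right)} = \frac{1}{3}$ ($a{\left(X \right)} = \left(\frac{1}{3} + X\right) - X = \frac{1}{3}$)
$- \frac{20252}{a{\left(-18 \right)} 81} = - \frac{20252}{\frac{1}{3} \cdot 81} = - \frac{20252}{27}$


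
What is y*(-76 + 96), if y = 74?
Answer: 1480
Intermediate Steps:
y*(-76 + 96) = 74*(-76 + 96) = 74*20 = 1480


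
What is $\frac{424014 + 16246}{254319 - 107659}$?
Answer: $\frac{22013}{7333} \approx 3.0019$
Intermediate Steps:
$\frac{424014 + 16246}{254319 - 107659} = \frac{440260}{146660} = 440260 \cdot \frac{1}{146660} = \frac{22013}{7333}$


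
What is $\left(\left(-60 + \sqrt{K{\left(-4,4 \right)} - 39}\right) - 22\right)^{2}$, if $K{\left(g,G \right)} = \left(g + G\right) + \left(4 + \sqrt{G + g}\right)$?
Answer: $\left(82 - i \sqrt{35}\right)^{2} \approx 6689.0 - 970.24 i$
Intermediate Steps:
$K{\left(g,G \right)} = 4 + G + g + \sqrt{G + g}$ ($K{\left(g,G \right)} = \left(G + g\right) + \left(4 + \sqrt{G + g}\right) = 4 + G + g + \sqrt{G + g}$)
$\left(\left(-60 + \sqrt{K{\left(-4,4 \right)} - 39}\right) - 22\right)^{2} = \left(\left(-60 + \sqrt{\left(4 + 4 - 4 + \sqrt{4 - 4}\right) - 39}\right) - 22\right)^{2} = \left(\left(-60 + \sqrt{\left(4 + 4 - 4 + \sqrt{0}\right) - 39}\right) - 22\right)^{2} = \left(\left(-60 + \sqrt{\left(4 + 4 - 4 + 0\right) - 39}\right) - 22\right)^{2} = \left(\left(-60 + \sqrt{4 - 39}\right) - 22\right)^{2} = \left(\left(-60 + \sqrt{-35}\right) - 22\right)^{2} = \left(\left(-60 + i \sqrt{35}\right) - 22\right)^{2} = \left(-82 + i \sqrt{35}\right)^{2}$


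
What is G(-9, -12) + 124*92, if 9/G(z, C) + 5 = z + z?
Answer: 262375/23 ≈ 11408.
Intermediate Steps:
G(z, C) = 9/(-5 + 2*z) (G(z, C) = 9/(-5 + (z + z)) = 9/(-5 + 2*z))
G(-9, -12) + 124*92 = 9/(-5 + 2*(-9)) + 124*92 = 9/(-5 - 18) + 11408 = 9/(-23) + 11408 = 9*(-1/23) + 11408 = -9/23 + 11408 = 262375/23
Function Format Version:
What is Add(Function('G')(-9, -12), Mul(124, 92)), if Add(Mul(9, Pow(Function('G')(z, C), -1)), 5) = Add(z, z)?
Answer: Rational(262375, 23) ≈ 11408.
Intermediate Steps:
Function('G')(z, C) = Mul(9, Pow(Add(-5, Mul(2, z)), -1)) (Function('G')(z, C) = Mul(9, Pow(Add(-5, Add(z, z)), -1)) = Mul(9, Pow(Add(-5, Mul(2, z)), -1)))
Add(Function('G')(-9, -12), Mul(124, 92)) = Add(Mul(9, Pow(Add(-5, Mul(2, -9)), -1)), Mul(124, 92)) = Add(Mul(9, Pow(Add(-5, -18), -1)), 11408) = Add(Mul(9, Pow(-23, -1)), 11408) = Add(Mul(9, Rational(-1, 23)), 11408) = Add(Rational(-9, 23), 11408) = Rational(262375, 23)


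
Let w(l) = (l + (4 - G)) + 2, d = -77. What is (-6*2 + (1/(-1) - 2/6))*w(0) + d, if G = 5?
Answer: -271/3 ≈ -90.333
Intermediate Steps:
w(l) = 1 + l (w(l) = (l + (4 - 1*5)) + 2 = (l + (4 - 5)) + 2 = (l - 1) + 2 = (-1 + l) + 2 = 1 + l)
(-6*2 + (1/(-1) - 2/6))*w(0) + d = (-6*2 + (1/(-1) - 2/6))*(1 + 0) - 77 = (-12 + (1*(-1) - 2*⅙))*1 - 77 = (-12 + (-1 - ⅓))*1 - 77 = (-12 - 4/3)*1 - 77 = -40/3*1 - 77 = -40/3 - 77 = -271/3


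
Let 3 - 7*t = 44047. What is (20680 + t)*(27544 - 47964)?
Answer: -293802960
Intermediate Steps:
t = -6292 (t = 3/7 - ⅐*44047 = 3/7 - 44047/7 = -6292)
(20680 + t)*(27544 - 47964) = (20680 - 6292)*(27544 - 47964) = 14388*(-20420) = -293802960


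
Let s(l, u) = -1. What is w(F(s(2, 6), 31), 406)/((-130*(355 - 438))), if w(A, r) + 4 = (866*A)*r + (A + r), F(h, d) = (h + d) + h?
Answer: 2039343/2158 ≈ 945.02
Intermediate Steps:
F(h, d) = d + 2*h (F(h, d) = (d + h) + h = d + 2*h)
w(A, r) = -4 + A + r + 866*A*r (w(A, r) = -4 + ((866*A)*r + (A + r)) = -4 + (866*A*r + (A + r)) = -4 + (A + r + 866*A*r) = -4 + A + r + 866*A*r)
w(F(s(2, 6), 31), 406)/((-130*(355 - 438))) = (-4 + (31 + 2*(-1)) + 406 + 866*(31 + 2*(-1))*406)/((-130*(355 - 438))) = (-4 + (31 - 2) + 406 + 866*(31 - 2)*406)/((-130*(-83))) = (-4 + 29 + 406 + 866*29*406)/10790 = (-4 + 29 + 406 + 10196284)*(1/10790) = 10196715*(1/10790) = 2039343/2158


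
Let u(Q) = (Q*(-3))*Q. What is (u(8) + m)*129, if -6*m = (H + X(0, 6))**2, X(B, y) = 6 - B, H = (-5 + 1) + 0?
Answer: -24854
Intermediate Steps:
H = -4 (H = -4 + 0 = -4)
m = -2/3 (m = -(-4 + (6 - 1*0))**2/6 = -(-4 + (6 + 0))**2/6 = -(-4 + 6)**2/6 = -1/6*2**2 = -1/6*4 = -2/3 ≈ -0.66667)
u(Q) = -3*Q**2 (u(Q) = (-3*Q)*Q = -3*Q**2)
(u(8) + m)*129 = (-3*8**2 - 2/3)*129 = (-3*64 - 2/3)*129 = (-192 - 2/3)*129 = -578/3*129 = -24854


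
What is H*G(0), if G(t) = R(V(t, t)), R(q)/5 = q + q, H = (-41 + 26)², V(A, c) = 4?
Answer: 9000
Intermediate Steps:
H = 225 (H = (-15)² = 225)
R(q) = 10*q (R(q) = 5*(q + q) = 5*(2*q) = 10*q)
G(t) = 40 (G(t) = 10*4 = 40)
H*G(0) = 225*40 = 9000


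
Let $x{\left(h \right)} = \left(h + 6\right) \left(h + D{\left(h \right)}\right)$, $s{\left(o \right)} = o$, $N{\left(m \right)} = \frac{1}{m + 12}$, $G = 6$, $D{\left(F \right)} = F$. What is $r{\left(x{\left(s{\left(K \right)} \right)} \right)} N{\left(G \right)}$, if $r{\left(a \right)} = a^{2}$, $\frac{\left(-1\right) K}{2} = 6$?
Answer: $1152$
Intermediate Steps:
$K = -12$ ($K = \left(-2\right) 6 = -12$)
$N{\left(m \right)} = \frac{1}{12 + m}$
$x{\left(h \right)} = 2 h \left(6 + h\right)$ ($x{\left(h \right)} = \left(h + 6\right) \left(h + h\right) = \left(6 + h\right) 2 h = 2 h \left(6 + h\right)$)
$r{\left(x{\left(s{\left(K \right)} \right)} \right)} N{\left(G \right)} = \frac{\left(2 \left(-12\right) \left(6 - 12\right)\right)^{2}}{12 + 6} = \frac{\left(2 \left(-12\right) \left(-6\right)\right)^{2}}{18} = 144^{2} \cdot \frac{1}{18} = 20736 \cdot \frac{1}{18} = 1152$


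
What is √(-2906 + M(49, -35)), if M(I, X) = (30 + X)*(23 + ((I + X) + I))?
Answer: 2*I*√834 ≈ 57.758*I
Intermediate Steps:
M(I, X) = (30 + X)*(23 + X + 2*I) (M(I, X) = (30 + X)*(23 + (X + 2*I)) = (30 + X)*(23 + X + 2*I))
√(-2906 + M(49, -35)) = √(-2906 + (690 + (-35)² + 53*(-35) + 60*49 + 2*49*(-35))) = √(-2906 + (690 + 1225 - 1855 + 2940 - 3430)) = √(-2906 - 430) = √(-3336) = 2*I*√834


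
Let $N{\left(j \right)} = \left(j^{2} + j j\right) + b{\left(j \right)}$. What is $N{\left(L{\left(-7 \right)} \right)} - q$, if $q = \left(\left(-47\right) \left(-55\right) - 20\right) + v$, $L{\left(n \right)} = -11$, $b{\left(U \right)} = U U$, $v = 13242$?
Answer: $-15444$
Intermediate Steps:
$b{\left(U \right)} = U^{2}$
$q = 15807$ ($q = \left(\left(-47\right) \left(-55\right) - 20\right) + 13242 = \left(2585 - 20\right) + 13242 = 2565 + 13242 = 15807$)
$N{\left(j \right)} = 3 j^{2}$ ($N{\left(j \right)} = \left(j^{2} + j j\right) + j^{2} = \left(j^{2} + j^{2}\right) + j^{2} = 2 j^{2} + j^{2} = 3 j^{2}$)
$N{\left(L{\left(-7 \right)} \right)} - q = 3 \left(-11\right)^{2} - 15807 = 3 \cdot 121 - 15807 = 363 - 15807 = -15444$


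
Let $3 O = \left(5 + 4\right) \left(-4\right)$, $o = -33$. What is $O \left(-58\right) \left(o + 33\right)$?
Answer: $0$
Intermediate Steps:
$O = -12$ ($O = \frac{\left(5 + 4\right) \left(-4\right)}{3} = \frac{9 \left(-4\right)}{3} = \frac{1}{3} \left(-36\right) = -12$)
$O \left(-58\right) \left(o + 33\right) = \left(-12\right) \left(-58\right) \left(-33 + 33\right) = 696 \cdot 0 = 0$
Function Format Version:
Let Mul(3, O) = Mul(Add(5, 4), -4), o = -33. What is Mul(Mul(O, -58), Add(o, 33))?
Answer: 0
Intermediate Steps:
O = -12 (O = Mul(Rational(1, 3), Mul(Add(5, 4), -4)) = Mul(Rational(1, 3), Mul(9, -4)) = Mul(Rational(1, 3), -36) = -12)
Mul(Mul(O, -58), Add(o, 33)) = Mul(Mul(-12, -58), Add(-33, 33)) = Mul(696, 0) = 0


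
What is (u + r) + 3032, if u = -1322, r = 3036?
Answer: 4746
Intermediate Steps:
(u + r) + 3032 = (-1322 + 3036) + 3032 = 1714 + 3032 = 4746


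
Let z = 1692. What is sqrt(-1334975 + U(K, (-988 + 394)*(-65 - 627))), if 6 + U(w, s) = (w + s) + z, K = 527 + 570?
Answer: 2*I*sqrt(230286) ≈ 959.76*I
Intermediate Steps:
K = 1097
U(w, s) = 1686 + s + w (U(w, s) = -6 + ((w + s) + 1692) = -6 + ((s + w) + 1692) = -6 + (1692 + s + w) = 1686 + s + w)
sqrt(-1334975 + U(K, (-988 + 394)*(-65 - 627))) = sqrt(-1334975 + (1686 + (-988 + 394)*(-65 - 627) + 1097)) = sqrt(-1334975 + (1686 - 594*(-692) + 1097)) = sqrt(-1334975 + (1686 + 411048 + 1097)) = sqrt(-1334975 + 413831) = sqrt(-921144) = 2*I*sqrt(230286)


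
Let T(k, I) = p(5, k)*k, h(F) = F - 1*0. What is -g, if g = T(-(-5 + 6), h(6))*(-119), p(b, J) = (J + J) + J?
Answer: 357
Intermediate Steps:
p(b, J) = 3*J (p(b, J) = 2*J + J = 3*J)
h(F) = F (h(F) = F + 0 = F)
T(k, I) = 3*k**2 (T(k, I) = (3*k)*k = 3*k**2)
g = -357 (g = (3*(-(-5 + 6))**2)*(-119) = (3*(-1*1)**2)*(-119) = (3*(-1)**2)*(-119) = (3*1)*(-119) = 3*(-119) = -357)
-g = -1*(-357) = 357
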